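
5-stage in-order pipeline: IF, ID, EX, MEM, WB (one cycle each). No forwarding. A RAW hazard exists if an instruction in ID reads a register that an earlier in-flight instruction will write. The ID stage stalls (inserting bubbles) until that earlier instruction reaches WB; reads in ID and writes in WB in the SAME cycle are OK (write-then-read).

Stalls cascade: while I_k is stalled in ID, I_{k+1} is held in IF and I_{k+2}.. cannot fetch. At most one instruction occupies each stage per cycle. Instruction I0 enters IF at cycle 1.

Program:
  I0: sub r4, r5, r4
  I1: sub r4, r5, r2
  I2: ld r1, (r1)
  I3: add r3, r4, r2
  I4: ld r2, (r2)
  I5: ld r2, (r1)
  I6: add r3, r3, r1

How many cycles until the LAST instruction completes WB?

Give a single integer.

I0 sub r4 <- r5,r4: IF@1 ID@2 stall=0 (-) EX@3 MEM@4 WB@5
I1 sub r4 <- r5,r2: IF@2 ID@3 stall=0 (-) EX@4 MEM@5 WB@6
I2 ld r1 <- r1: IF@3 ID@4 stall=0 (-) EX@5 MEM@6 WB@7
I3 add r3 <- r4,r2: IF@4 ID@5 stall=1 (RAW on I1.r4 (WB@6)) EX@7 MEM@8 WB@9
I4 ld r2 <- r2: IF@5 ID@7 stall=0 (-) EX@8 MEM@9 WB@10
I5 ld r2 <- r1: IF@7 ID@8 stall=0 (-) EX@9 MEM@10 WB@11
I6 add r3 <- r3,r1: IF@8 ID@9 stall=0 (-) EX@10 MEM@11 WB@12

Answer: 12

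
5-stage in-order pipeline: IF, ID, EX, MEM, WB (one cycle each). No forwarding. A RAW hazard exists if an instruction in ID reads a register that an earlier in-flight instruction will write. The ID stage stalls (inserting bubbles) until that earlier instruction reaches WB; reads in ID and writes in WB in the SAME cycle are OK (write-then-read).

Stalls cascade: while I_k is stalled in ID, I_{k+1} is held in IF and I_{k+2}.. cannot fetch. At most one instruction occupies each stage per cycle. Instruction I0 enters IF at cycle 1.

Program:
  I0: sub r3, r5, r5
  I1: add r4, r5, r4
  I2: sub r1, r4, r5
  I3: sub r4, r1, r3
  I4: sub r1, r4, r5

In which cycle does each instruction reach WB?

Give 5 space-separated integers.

I0 sub r3 <- r5,r5: IF@1 ID@2 stall=0 (-) EX@3 MEM@4 WB@5
I1 add r4 <- r5,r4: IF@2 ID@3 stall=0 (-) EX@4 MEM@5 WB@6
I2 sub r1 <- r4,r5: IF@3 ID@4 stall=2 (RAW on I1.r4 (WB@6)) EX@7 MEM@8 WB@9
I3 sub r4 <- r1,r3: IF@4 ID@7 stall=2 (RAW on I2.r1 (WB@9)) EX@10 MEM@11 WB@12
I4 sub r1 <- r4,r5: IF@7 ID@10 stall=2 (RAW on I3.r4 (WB@12)) EX@13 MEM@14 WB@15

Answer: 5 6 9 12 15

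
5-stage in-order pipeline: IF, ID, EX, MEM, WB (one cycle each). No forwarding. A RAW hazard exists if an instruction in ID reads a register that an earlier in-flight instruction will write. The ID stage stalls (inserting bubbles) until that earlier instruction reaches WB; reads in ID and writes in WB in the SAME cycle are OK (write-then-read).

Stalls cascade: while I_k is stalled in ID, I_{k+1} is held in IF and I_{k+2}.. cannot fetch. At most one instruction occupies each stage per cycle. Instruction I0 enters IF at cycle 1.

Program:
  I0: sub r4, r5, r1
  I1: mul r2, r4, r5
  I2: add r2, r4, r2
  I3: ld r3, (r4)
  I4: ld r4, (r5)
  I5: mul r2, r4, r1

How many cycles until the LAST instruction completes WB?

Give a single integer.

Answer: 16

Derivation:
I0 sub r4 <- r5,r1: IF@1 ID@2 stall=0 (-) EX@3 MEM@4 WB@5
I1 mul r2 <- r4,r5: IF@2 ID@3 stall=2 (RAW on I0.r4 (WB@5)) EX@6 MEM@7 WB@8
I2 add r2 <- r4,r2: IF@3 ID@6 stall=2 (RAW on I1.r2 (WB@8)) EX@9 MEM@10 WB@11
I3 ld r3 <- r4: IF@6 ID@9 stall=0 (-) EX@10 MEM@11 WB@12
I4 ld r4 <- r5: IF@9 ID@10 stall=0 (-) EX@11 MEM@12 WB@13
I5 mul r2 <- r4,r1: IF@10 ID@11 stall=2 (RAW on I4.r4 (WB@13)) EX@14 MEM@15 WB@16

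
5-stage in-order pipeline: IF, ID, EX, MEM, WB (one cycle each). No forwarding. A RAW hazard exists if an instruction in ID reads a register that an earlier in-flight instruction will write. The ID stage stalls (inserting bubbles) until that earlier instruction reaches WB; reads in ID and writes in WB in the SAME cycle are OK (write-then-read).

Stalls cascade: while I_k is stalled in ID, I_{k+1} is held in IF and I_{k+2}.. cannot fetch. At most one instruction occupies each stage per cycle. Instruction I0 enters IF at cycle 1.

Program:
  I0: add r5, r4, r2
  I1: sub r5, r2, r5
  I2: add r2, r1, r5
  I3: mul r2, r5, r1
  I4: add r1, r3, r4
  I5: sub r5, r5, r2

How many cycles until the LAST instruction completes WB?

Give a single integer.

Answer: 15

Derivation:
I0 add r5 <- r4,r2: IF@1 ID@2 stall=0 (-) EX@3 MEM@4 WB@5
I1 sub r5 <- r2,r5: IF@2 ID@3 stall=2 (RAW on I0.r5 (WB@5)) EX@6 MEM@7 WB@8
I2 add r2 <- r1,r5: IF@3 ID@6 stall=2 (RAW on I1.r5 (WB@8)) EX@9 MEM@10 WB@11
I3 mul r2 <- r5,r1: IF@6 ID@9 stall=0 (-) EX@10 MEM@11 WB@12
I4 add r1 <- r3,r4: IF@9 ID@10 stall=0 (-) EX@11 MEM@12 WB@13
I5 sub r5 <- r5,r2: IF@10 ID@11 stall=1 (RAW on I3.r2 (WB@12)) EX@13 MEM@14 WB@15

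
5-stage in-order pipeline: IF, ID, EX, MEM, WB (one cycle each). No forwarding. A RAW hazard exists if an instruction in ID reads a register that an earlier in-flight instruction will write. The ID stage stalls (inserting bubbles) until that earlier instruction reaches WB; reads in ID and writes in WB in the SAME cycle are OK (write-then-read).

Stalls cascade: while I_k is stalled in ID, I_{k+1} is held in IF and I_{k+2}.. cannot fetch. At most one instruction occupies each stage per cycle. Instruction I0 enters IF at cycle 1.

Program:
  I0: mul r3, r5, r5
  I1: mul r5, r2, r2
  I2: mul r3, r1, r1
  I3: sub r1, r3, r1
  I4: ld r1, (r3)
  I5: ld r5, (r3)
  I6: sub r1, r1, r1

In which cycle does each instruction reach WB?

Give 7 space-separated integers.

I0 mul r3 <- r5,r5: IF@1 ID@2 stall=0 (-) EX@3 MEM@4 WB@5
I1 mul r5 <- r2,r2: IF@2 ID@3 stall=0 (-) EX@4 MEM@5 WB@6
I2 mul r3 <- r1,r1: IF@3 ID@4 stall=0 (-) EX@5 MEM@6 WB@7
I3 sub r1 <- r3,r1: IF@4 ID@5 stall=2 (RAW on I2.r3 (WB@7)) EX@8 MEM@9 WB@10
I4 ld r1 <- r3: IF@5 ID@8 stall=0 (-) EX@9 MEM@10 WB@11
I5 ld r5 <- r3: IF@8 ID@9 stall=0 (-) EX@10 MEM@11 WB@12
I6 sub r1 <- r1,r1: IF@9 ID@10 stall=1 (RAW on I4.r1 (WB@11)) EX@12 MEM@13 WB@14

Answer: 5 6 7 10 11 12 14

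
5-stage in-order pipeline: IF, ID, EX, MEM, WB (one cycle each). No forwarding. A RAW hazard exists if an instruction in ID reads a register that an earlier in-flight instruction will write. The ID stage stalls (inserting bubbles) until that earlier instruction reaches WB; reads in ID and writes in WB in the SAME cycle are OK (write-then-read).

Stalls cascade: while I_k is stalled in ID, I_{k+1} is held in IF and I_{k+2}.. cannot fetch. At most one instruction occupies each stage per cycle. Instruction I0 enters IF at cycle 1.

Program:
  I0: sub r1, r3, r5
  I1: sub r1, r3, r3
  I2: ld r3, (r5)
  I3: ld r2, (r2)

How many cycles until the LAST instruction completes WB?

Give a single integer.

I0 sub r1 <- r3,r5: IF@1 ID@2 stall=0 (-) EX@3 MEM@4 WB@5
I1 sub r1 <- r3,r3: IF@2 ID@3 stall=0 (-) EX@4 MEM@5 WB@6
I2 ld r3 <- r5: IF@3 ID@4 stall=0 (-) EX@5 MEM@6 WB@7
I3 ld r2 <- r2: IF@4 ID@5 stall=0 (-) EX@6 MEM@7 WB@8

Answer: 8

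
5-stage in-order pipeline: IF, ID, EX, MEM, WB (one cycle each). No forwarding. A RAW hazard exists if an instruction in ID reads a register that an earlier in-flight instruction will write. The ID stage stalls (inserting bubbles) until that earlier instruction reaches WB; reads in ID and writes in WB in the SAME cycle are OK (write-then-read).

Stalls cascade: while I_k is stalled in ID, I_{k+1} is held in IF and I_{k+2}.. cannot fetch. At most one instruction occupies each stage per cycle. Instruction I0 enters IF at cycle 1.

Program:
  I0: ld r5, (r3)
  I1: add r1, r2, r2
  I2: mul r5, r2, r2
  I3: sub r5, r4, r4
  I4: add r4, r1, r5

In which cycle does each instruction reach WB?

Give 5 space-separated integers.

I0 ld r5 <- r3: IF@1 ID@2 stall=0 (-) EX@3 MEM@4 WB@5
I1 add r1 <- r2,r2: IF@2 ID@3 stall=0 (-) EX@4 MEM@5 WB@6
I2 mul r5 <- r2,r2: IF@3 ID@4 stall=0 (-) EX@5 MEM@6 WB@7
I3 sub r5 <- r4,r4: IF@4 ID@5 stall=0 (-) EX@6 MEM@7 WB@8
I4 add r4 <- r1,r5: IF@5 ID@6 stall=2 (RAW on I3.r5 (WB@8)) EX@9 MEM@10 WB@11

Answer: 5 6 7 8 11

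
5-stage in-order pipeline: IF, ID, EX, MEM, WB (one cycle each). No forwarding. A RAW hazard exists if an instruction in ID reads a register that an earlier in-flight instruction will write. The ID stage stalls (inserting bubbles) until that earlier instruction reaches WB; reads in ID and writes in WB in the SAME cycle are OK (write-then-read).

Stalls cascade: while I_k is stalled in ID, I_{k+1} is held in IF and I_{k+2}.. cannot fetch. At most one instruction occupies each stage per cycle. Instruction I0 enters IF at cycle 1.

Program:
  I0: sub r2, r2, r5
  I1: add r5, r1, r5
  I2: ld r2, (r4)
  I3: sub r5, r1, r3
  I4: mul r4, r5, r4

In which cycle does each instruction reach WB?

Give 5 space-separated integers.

Answer: 5 6 7 8 11

Derivation:
I0 sub r2 <- r2,r5: IF@1 ID@2 stall=0 (-) EX@3 MEM@4 WB@5
I1 add r5 <- r1,r5: IF@2 ID@3 stall=0 (-) EX@4 MEM@5 WB@6
I2 ld r2 <- r4: IF@3 ID@4 stall=0 (-) EX@5 MEM@6 WB@7
I3 sub r5 <- r1,r3: IF@4 ID@5 stall=0 (-) EX@6 MEM@7 WB@8
I4 mul r4 <- r5,r4: IF@5 ID@6 stall=2 (RAW on I3.r5 (WB@8)) EX@9 MEM@10 WB@11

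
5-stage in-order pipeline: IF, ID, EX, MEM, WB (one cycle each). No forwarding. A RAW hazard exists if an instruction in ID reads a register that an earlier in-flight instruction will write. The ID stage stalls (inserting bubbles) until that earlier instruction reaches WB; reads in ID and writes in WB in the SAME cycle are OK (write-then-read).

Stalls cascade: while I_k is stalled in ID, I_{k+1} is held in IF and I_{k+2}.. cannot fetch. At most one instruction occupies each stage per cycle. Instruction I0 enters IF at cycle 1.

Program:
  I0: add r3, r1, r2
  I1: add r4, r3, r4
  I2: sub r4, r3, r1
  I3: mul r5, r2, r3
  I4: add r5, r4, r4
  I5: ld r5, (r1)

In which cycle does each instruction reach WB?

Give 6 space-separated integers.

Answer: 5 8 9 10 12 13

Derivation:
I0 add r3 <- r1,r2: IF@1 ID@2 stall=0 (-) EX@3 MEM@4 WB@5
I1 add r4 <- r3,r4: IF@2 ID@3 stall=2 (RAW on I0.r3 (WB@5)) EX@6 MEM@7 WB@8
I2 sub r4 <- r3,r1: IF@3 ID@6 stall=0 (-) EX@7 MEM@8 WB@9
I3 mul r5 <- r2,r3: IF@6 ID@7 stall=0 (-) EX@8 MEM@9 WB@10
I4 add r5 <- r4,r4: IF@7 ID@8 stall=1 (RAW on I2.r4 (WB@9)) EX@10 MEM@11 WB@12
I5 ld r5 <- r1: IF@8 ID@10 stall=0 (-) EX@11 MEM@12 WB@13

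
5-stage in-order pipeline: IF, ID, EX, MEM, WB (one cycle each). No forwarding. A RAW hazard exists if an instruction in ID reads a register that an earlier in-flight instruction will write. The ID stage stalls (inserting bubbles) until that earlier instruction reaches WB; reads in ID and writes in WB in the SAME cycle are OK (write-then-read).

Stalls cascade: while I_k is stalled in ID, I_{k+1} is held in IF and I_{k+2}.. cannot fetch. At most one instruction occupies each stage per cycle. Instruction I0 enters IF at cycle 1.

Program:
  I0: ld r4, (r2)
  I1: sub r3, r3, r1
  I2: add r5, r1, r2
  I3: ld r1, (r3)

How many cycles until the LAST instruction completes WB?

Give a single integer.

Answer: 9

Derivation:
I0 ld r4 <- r2: IF@1 ID@2 stall=0 (-) EX@3 MEM@4 WB@5
I1 sub r3 <- r3,r1: IF@2 ID@3 stall=0 (-) EX@4 MEM@5 WB@6
I2 add r5 <- r1,r2: IF@3 ID@4 stall=0 (-) EX@5 MEM@6 WB@7
I3 ld r1 <- r3: IF@4 ID@5 stall=1 (RAW on I1.r3 (WB@6)) EX@7 MEM@8 WB@9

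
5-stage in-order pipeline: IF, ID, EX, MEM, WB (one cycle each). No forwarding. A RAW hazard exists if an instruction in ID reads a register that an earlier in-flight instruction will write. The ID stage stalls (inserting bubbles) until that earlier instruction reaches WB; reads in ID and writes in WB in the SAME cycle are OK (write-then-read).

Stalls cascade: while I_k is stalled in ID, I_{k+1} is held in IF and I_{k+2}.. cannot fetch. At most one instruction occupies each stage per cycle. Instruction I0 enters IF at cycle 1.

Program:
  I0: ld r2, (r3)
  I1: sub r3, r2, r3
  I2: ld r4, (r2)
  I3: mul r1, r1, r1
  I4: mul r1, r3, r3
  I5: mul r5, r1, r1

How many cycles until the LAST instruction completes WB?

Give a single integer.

Answer: 14

Derivation:
I0 ld r2 <- r3: IF@1 ID@2 stall=0 (-) EX@3 MEM@4 WB@5
I1 sub r3 <- r2,r3: IF@2 ID@3 stall=2 (RAW on I0.r2 (WB@5)) EX@6 MEM@7 WB@8
I2 ld r4 <- r2: IF@3 ID@6 stall=0 (-) EX@7 MEM@8 WB@9
I3 mul r1 <- r1,r1: IF@6 ID@7 stall=0 (-) EX@8 MEM@9 WB@10
I4 mul r1 <- r3,r3: IF@7 ID@8 stall=0 (-) EX@9 MEM@10 WB@11
I5 mul r5 <- r1,r1: IF@8 ID@9 stall=2 (RAW on I4.r1 (WB@11)) EX@12 MEM@13 WB@14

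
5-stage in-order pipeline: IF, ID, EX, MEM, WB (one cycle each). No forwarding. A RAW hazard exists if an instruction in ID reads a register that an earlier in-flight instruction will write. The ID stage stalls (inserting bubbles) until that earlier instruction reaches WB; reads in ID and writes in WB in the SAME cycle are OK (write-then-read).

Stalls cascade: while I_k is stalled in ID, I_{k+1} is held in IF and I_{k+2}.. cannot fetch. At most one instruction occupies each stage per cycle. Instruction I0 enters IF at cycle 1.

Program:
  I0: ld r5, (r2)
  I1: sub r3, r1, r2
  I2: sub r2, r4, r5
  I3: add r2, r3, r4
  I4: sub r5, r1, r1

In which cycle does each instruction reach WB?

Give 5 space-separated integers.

Answer: 5 6 8 9 10

Derivation:
I0 ld r5 <- r2: IF@1 ID@2 stall=0 (-) EX@3 MEM@4 WB@5
I1 sub r3 <- r1,r2: IF@2 ID@3 stall=0 (-) EX@4 MEM@5 WB@6
I2 sub r2 <- r4,r5: IF@3 ID@4 stall=1 (RAW on I0.r5 (WB@5)) EX@6 MEM@7 WB@8
I3 add r2 <- r3,r4: IF@4 ID@6 stall=0 (-) EX@7 MEM@8 WB@9
I4 sub r5 <- r1,r1: IF@6 ID@7 stall=0 (-) EX@8 MEM@9 WB@10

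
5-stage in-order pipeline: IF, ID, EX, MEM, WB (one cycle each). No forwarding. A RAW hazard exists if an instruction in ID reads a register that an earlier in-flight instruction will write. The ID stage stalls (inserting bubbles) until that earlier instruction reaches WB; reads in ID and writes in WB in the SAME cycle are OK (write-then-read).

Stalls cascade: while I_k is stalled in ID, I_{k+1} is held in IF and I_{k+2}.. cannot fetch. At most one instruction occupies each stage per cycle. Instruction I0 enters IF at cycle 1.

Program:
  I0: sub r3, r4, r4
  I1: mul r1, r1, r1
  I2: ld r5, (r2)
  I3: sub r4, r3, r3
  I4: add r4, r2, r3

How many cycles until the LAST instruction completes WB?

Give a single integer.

Answer: 9

Derivation:
I0 sub r3 <- r4,r4: IF@1 ID@2 stall=0 (-) EX@3 MEM@4 WB@5
I1 mul r1 <- r1,r1: IF@2 ID@3 stall=0 (-) EX@4 MEM@5 WB@6
I2 ld r5 <- r2: IF@3 ID@4 stall=0 (-) EX@5 MEM@6 WB@7
I3 sub r4 <- r3,r3: IF@4 ID@5 stall=0 (-) EX@6 MEM@7 WB@8
I4 add r4 <- r2,r3: IF@5 ID@6 stall=0 (-) EX@7 MEM@8 WB@9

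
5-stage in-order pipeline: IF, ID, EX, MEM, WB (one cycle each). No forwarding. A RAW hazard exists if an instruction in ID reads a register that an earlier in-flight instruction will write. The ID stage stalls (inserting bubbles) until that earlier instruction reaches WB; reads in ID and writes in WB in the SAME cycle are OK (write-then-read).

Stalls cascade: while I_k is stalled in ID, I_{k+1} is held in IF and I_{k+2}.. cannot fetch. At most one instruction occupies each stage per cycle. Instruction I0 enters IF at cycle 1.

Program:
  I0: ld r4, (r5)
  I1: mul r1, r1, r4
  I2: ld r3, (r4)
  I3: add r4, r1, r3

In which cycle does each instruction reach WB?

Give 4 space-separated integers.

Answer: 5 8 9 12

Derivation:
I0 ld r4 <- r5: IF@1 ID@2 stall=0 (-) EX@3 MEM@4 WB@5
I1 mul r1 <- r1,r4: IF@2 ID@3 stall=2 (RAW on I0.r4 (WB@5)) EX@6 MEM@7 WB@8
I2 ld r3 <- r4: IF@3 ID@6 stall=0 (-) EX@7 MEM@8 WB@9
I3 add r4 <- r1,r3: IF@6 ID@7 stall=2 (RAW on I2.r3 (WB@9)) EX@10 MEM@11 WB@12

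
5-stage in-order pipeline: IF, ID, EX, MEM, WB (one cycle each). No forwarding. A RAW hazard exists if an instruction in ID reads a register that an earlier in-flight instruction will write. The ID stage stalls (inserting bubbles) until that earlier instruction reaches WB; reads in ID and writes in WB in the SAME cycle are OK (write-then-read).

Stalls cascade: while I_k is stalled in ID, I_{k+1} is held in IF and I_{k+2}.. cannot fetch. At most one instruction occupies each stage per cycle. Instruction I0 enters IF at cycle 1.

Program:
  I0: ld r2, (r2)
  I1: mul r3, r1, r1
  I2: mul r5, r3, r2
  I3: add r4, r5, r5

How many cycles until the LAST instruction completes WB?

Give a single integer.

I0 ld r2 <- r2: IF@1 ID@2 stall=0 (-) EX@3 MEM@4 WB@5
I1 mul r3 <- r1,r1: IF@2 ID@3 stall=0 (-) EX@4 MEM@5 WB@6
I2 mul r5 <- r3,r2: IF@3 ID@4 stall=2 (RAW on I1.r3 (WB@6)) EX@7 MEM@8 WB@9
I3 add r4 <- r5,r5: IF@4 ID@7 stall=2 (RAW on I2.r5 (WB@9)) EX@10 MEM@11 WB@12

Answer: 12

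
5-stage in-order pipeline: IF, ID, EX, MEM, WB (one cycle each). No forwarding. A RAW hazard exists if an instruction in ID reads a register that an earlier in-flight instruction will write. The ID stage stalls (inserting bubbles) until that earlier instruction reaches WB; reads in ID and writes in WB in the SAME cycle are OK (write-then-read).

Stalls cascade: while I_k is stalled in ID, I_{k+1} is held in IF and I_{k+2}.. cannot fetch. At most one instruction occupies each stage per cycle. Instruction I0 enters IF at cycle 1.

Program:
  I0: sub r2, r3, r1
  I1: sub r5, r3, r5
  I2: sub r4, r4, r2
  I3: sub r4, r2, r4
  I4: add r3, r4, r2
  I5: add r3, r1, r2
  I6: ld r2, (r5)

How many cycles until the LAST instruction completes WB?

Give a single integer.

Answer: 16

Derivation:
I0 sub r2 <- r3,r1: IF@1 ID@2 stall=0 (-) EX@3 MEM@4 WB@5
I1 sub r5 <- r3,r5: IF@2 ID@3 stall=0 (-) EX@4 MEM@5 WB@6
I2 sub r4 <- r4,r2: IF@3 ID@4 stall=1 (RAW on I0.r2 (WB@5)) EX@6 MEM@7 WB@8
I3 sub r4 <- r2,r4: IF@4 ID@6 stall=2 (RAW on I2.r4 (WB@8)) EX@9 MEM@10 WB@11
I4 add r3 <- r4,r2: IF@6 ID@9 stall=2 (RAW on I3.r4 (WB@11)) EX@12 MEM@13 WB@14
I5 add r3 <- r1,r2: IF@9 ID@12 stall=0 (-) EX@13 MEM@14 WB@15
I6 ld r2 <- r5: IF@12 ID@13 stall=0 (-) EX@14 MEM@15 WB@16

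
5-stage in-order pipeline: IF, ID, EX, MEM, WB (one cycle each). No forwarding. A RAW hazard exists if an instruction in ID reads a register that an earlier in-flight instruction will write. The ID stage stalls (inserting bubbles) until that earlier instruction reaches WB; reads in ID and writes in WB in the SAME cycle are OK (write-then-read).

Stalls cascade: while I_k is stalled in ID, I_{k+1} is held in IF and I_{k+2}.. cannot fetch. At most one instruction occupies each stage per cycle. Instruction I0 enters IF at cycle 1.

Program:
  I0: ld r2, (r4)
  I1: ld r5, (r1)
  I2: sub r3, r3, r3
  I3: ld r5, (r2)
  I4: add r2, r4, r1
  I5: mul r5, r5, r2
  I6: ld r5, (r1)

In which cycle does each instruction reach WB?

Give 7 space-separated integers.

Answer: 5 6 7 8 9 12 13

Derivation:
I0 ld r2 <- r4: IF@1 ID@2 stall=0 (-) EX@3 MEM@4 WB@5
I1 ld r5 <- r1: IF@2 ID@3 stall=0 (-) EX@4 MEM@5 WB@6
I2 sub r3 <- r3,r3: IF@3 ID@4 stall=0 (-) EX@5 MEM@6 WB@7
I3 ld r5 <- r2: IF@4 ID@5 stall=0 (-) EX@6 MEM@7 WB@8
I4 add r2 <- r4,r1: IF@5 ID@6 stall=0 (-) EX@7 MEM@8 WB@9
I5 mul r5 <- r5,r2: IF@6 ID@7 stall=2 (RAW on I4.r2 (WB@9)) EX@10 MEM@11 WB@12
I6 ld r5 <- r1: IF@7 ID@10 stall=0 (-) EX@11 MEM@12 WB@13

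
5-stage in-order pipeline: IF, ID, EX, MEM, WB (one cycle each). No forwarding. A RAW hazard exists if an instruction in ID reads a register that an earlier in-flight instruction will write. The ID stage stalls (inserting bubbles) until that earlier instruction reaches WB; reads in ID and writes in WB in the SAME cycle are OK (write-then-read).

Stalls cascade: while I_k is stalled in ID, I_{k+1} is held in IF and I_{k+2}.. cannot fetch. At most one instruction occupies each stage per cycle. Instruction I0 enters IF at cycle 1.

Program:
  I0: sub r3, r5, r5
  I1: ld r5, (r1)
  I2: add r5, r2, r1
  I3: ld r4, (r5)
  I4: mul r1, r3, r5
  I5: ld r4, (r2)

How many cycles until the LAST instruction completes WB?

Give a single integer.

Answer: 12

Derivation:
I0 sub r3 <- r5,r5: IF@1 ID@2 stall=0 (-) EX@3 MEM@4 WB@5
I1 ld r5 <- r1: IF@2 ID@3 stall=0 (-) EX@4 MEM@5 WB@6
I2 add r5 <- r2,r1: IF@3 ID@4 stall=0 (-) EX@5 MEM@6 WB@7
I3 ld r4 <- r5: IF@4 ID@5 stall=2 (RAW on I2.r5 (WB@7)) EX@8 MEM@9 WB@10
I4 mul r1 <- r3,r5: IF@5 ID@8 stall=0 (-) EX@9 MEM@10 WB@11
I5 ld r4 <- r2: IF@8 ID@9 stall=0 (-) EX@10 MEM@11 WB@12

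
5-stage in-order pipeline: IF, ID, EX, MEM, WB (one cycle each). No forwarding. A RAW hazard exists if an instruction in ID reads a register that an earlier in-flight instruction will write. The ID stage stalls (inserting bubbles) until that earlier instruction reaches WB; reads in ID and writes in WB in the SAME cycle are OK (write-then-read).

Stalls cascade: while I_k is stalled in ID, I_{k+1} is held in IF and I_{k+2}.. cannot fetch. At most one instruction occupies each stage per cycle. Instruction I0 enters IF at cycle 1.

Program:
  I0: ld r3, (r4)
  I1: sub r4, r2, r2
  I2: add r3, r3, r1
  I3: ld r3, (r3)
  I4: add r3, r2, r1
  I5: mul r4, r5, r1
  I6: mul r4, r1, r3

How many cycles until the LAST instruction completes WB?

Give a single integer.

Answer: 15

Derivation:
I0 ld r3 <- r4: IF@1 ID@2 stall=0 (-) EX@3 MEM@4 WB@5
I1 sub r4 <- r2,r2: IF@2 ID@3 stall=0 (-) EX@4 MEM@5 WB@6
I2 add r3 <- r3,r1: IF@3 ID@4 stall=1 (RAW on I0.r3 (WB@5)) EX@6 MEM@7 WB@8
I3 ld r3 <- r3: IF@4 ID@6 stall=2 (RAW on I2.r3 (WB@8)) EX@9 MEM@10 WB@11
I4 add r3 <- r2,r1: IF@6 ID@9 stall=0 (-) EX@10 MEM@11 WB@12
I5 mul r4 <- r5,r1: IF@9 ID@10 stall=0 (-) EX@11 MEM@12 WB@13
I6 mul r4 <- r1,r3: IF@10 ID@11 stall=1 (RAW on I4.r3 (WB@12)) EX@13 MEM@14 WB@15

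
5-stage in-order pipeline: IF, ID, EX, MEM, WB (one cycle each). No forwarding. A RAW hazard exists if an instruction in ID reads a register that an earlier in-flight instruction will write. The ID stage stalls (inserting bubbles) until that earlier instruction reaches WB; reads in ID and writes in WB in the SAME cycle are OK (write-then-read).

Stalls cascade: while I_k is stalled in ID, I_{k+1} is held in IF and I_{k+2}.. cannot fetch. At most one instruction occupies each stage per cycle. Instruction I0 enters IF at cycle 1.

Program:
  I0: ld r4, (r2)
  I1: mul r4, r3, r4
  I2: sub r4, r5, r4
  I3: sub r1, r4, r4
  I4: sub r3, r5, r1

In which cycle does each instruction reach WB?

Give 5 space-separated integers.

I0 ld r4 <- r2: IF@1 ID@2 stall=0 (-) EX@3 MEM@4 WB@5
I1 mul r4 <- r3,r4: IF@2 ID@3 stall=2 (RAW on I0.r4 (WB@5)) EX@6 MEM@7 WB@8
I2 sub r4 <- r5,r4: IF@3 ID@6 stall=2 (RAW on I1.r4 (WB@8)) EX@9 MEM@10 WB@11
I3 sub r1 <- r4,r4: IF@6 ID@9 stall=2 (RAW on I2.r4 (WB@11)) EX@12 MEM@13 WB@14
I4 sub r3 <- r5,r1: IF@9 ID@12 stall=2 (RAW on I3.r1 (WB@14)) EX@15 MEM@16 WB@17

Answer: 5 8 11 14 17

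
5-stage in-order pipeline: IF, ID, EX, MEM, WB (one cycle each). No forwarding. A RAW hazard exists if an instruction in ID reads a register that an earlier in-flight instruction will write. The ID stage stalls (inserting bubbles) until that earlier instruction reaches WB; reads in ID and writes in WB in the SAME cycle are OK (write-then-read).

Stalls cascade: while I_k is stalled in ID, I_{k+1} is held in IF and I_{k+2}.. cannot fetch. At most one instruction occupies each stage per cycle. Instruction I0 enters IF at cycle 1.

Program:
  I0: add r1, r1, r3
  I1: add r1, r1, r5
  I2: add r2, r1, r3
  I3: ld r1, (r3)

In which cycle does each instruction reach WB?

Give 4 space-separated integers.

Answer: 5 8 11 12

Derivation:
I0 add r1 <- r1,r3: IF@1 ID@2 stall=0 (-) EX@3 MEM@4 WB@5
I1 add r1 <- r1,r5: IF@2 ID@3 stall=2 (RAW on I0.r1 (WB@5)) EX@6 MEM@7 WB@8
I2 add r2 <- r1,r3: IF@3 ID@6 stall=2 (RAW on I1.r1 (WB@8)) EX@9 MEM@10 WB@11
I3 ld r1 <- r3: IF@6 ID@9 stall=0 (-) EX@10 MEM@11 WB@12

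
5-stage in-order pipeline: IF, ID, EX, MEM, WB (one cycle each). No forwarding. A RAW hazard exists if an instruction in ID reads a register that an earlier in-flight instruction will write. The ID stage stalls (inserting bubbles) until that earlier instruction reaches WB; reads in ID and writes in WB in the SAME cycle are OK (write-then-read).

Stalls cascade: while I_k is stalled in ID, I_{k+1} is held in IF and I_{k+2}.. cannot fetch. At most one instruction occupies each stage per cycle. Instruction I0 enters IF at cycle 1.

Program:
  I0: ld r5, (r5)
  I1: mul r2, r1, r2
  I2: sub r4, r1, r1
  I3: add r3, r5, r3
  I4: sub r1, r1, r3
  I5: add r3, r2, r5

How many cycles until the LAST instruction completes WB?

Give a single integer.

Answer: 12

Derivation:
I0 ld r5 <- r5: IF@1 ID@2 stall=0 (-) EX@3 MEM@4 WB@5
I1 mul r2 <- r1,r2: IF@2 ID@3 stall=0 (-) EX@4 MEM@5 WB@6
I2 sub r4 <- r1,r1: IF@3 ID@4 stall=0 (-) EX@5 MEM@6 WB@7
I3 add r3 <- r5,r3: IF@4 ID@5 stall=0 (-) EX@6 MEM@7 WB@8
I4 sub r1 <- r1,r3: IF@5 ID@6 stall=2 (RAW on I3.r3 (WB@8)) EX@9 MEM@10 WB@11
I5 add r3 <- r2,r5: IF@6 ID@9 stall=0 (-) EX@10 MEM@11 WB@12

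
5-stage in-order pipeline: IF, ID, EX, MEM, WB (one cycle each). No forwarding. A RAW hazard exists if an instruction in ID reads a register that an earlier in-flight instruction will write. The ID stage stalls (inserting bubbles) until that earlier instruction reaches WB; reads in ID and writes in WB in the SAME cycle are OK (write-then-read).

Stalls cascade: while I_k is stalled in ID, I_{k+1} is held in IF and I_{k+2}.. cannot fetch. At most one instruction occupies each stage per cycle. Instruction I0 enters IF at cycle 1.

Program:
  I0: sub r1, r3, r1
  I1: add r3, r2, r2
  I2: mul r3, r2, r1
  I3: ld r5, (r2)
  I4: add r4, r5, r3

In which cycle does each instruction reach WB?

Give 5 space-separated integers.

Answer: 5 6 8 9 12

Derivation:
I0 sub r1 <- r3,r1: IF@1 ID@2 stall=0 (-) EX@3 MEM@4 WB@5
I1 add r3 <- r2,r2: IF@2 ID@3 stall=0 (-) EX@4 MEM@5 WB@6
I2 mul r3 <- r2,r1: IF@3 ID@4 stall=1 (RAW on I0.r1 (WB@5)) EX@6 MEM@7 WB@8
I3 ld r5 <- r2: IF@4 ID@6 stall=0 (-) EX@7 MEM@8 WB@9
I4 add r4 <- r5,r3: IF@6 ID@7 stall=2 (RAW on I3.r5 (WB@9)) EX@10 MEM@11 WB@12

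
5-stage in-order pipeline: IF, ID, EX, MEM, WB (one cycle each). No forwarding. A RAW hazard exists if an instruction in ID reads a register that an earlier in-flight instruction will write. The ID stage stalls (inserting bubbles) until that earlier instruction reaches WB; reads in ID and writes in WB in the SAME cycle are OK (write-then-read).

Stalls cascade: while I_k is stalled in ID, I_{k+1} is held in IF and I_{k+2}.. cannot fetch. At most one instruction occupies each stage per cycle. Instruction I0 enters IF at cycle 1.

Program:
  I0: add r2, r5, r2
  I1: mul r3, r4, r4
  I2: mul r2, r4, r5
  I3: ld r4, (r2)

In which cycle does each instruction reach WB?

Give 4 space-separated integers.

Answer: 5 6 7 10

Derivation:
I0 add r2 <- r5,r2: IF@1 ID@2 stall=0 (-) EX@3 MEM@4 WB@5
I1 mul r3 <- r4,r4: IF@2 ID@3 stall=0 (-) EX@4 MEM@5 WB@6
I2 mul r2 <- r4,r5: IF@3 ID@4 stall=0 (-) EX@5 MEM@6 WB@7
I3 ld r4 <- r2: IF@4 ID@5 stall=2 (RAW on I2.r2 (WB@7)) EX@8 MEM@9 WB@10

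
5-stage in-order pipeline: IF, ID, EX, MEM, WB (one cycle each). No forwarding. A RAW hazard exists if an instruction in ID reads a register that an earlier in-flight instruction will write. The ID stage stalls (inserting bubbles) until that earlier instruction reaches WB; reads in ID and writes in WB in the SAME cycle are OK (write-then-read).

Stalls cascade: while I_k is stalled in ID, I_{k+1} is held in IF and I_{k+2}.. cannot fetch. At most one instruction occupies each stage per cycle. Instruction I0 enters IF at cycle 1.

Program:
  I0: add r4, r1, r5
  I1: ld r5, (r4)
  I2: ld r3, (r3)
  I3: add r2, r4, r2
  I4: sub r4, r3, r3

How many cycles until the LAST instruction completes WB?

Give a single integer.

Answer: 12

Derivation:
I0 add r4 <- r1,r5: IF@1 ID@2 stall=0 (-) EX@3 MEM@4 WB@5
I1 ld r5 <- r4: IF@2 ID@3 stall=2 (RAW on I0.r4 (WB@5)) EX@6 MEM@7 WB@8
I2 ld r3 <- r3: IF@3 ID@6 stall=0 (-) EX@7 MEM@8 WB@9
I3 add r2 <- r4,r2: IF@6 ID@7 stall=0 (-) EX@8 MEM@9 WB@10
I4 sub r4 <- r3,r3: IF@7 ID@8 stall=1 (RAW on I2.r3 (WB@9)) EX@10 MEM@11 WB@12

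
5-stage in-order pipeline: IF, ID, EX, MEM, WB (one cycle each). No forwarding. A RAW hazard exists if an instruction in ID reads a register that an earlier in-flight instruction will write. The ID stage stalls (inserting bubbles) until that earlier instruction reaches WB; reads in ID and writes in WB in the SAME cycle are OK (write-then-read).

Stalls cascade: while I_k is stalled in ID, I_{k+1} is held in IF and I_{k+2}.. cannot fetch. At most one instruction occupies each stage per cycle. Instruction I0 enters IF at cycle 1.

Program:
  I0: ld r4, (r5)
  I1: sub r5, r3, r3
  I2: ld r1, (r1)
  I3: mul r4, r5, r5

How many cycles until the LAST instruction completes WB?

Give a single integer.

I0 ld r4 <- r5: IF@1 ID@2 stall=0 (-) EX@3 MEM@4 WB@5
I1 sub r5 <- r3,r3: IF@2 ID@3 stall=0 (-) EX@4 MEM@5 WB@6
I2 ld r1 <- r1: IF@3 ID@4 stall=0 (-) EX@5 MEM@6 WB@7
I3 mul r4 <- r5,r5: IF@4 ID@5 stall=1 (RAW on I1.r5 (WB@6)) EX@7 MEM@8 WB@9

Answer: 9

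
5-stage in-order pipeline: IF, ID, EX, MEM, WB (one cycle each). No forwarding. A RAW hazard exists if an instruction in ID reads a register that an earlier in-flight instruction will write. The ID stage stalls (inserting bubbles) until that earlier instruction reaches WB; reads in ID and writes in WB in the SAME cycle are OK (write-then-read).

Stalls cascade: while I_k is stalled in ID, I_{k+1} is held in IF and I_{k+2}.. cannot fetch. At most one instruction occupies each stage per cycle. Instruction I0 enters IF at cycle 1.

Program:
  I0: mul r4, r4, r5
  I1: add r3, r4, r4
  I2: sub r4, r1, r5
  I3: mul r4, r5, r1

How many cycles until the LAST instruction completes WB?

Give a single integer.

Answer: 10

Derivation:
I0 mul r4 <- r4,r5: IF@1 ID@2 stall=0 (-) EX@3 MEM@4 WB@5
I1 add r3 <- r4,r4: IF@2 ID@3 stall=2 (RAW on I0.r4 (WB@5)) EX@6 MEM@7 WB@8
I2 sub r4 <- r1,r5: IF@3 ID@6 stall=0 (-) EX@7 MEM@8 WB@9
I3 mul r4 <- r5,r1: IF@6 ID@7 stall=0 (-) EX@8 MEM@9 WB@10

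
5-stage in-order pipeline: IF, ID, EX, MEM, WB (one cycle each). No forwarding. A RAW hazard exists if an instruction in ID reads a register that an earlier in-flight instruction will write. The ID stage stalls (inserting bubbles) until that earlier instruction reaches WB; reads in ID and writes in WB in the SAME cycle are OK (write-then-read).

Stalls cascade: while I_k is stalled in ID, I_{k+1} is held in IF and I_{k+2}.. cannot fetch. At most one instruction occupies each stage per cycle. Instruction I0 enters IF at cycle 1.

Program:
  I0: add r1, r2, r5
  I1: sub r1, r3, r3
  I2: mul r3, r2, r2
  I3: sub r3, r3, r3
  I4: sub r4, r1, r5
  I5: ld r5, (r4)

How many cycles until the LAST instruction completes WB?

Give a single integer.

Answer: 14

Derivation:
I0 add r1 <- r2,r5: IF@1 ID@2 stall=0 (-) EX@3 MEM@4 WB@5
I1 sub r1 <- r3,r3: IF@2 ID@3 stall=0 (-) EX@4 MEM@5 WB@6
I2 mul r3 <- r2,r2: IF@3 ID@4 stall=0 (-) EX@5 MEM@6 WB@7
I3 sub r3 <- r3,r3: IF@4 ID@5 stall=2 (RAW on I2.r3 (WB@7)) EX@8 MEM@9 WB@10
I4 sub r4 <- r1,r5: IF@5 ID@8 stall=0 (-) EX@9 MEM@10 WB@11
I5 ld r5 <- r4: IF@8 ID@9 stall=2 (RAW on I4.r4 (WB@11)) EX@12 MEM@13 WB@14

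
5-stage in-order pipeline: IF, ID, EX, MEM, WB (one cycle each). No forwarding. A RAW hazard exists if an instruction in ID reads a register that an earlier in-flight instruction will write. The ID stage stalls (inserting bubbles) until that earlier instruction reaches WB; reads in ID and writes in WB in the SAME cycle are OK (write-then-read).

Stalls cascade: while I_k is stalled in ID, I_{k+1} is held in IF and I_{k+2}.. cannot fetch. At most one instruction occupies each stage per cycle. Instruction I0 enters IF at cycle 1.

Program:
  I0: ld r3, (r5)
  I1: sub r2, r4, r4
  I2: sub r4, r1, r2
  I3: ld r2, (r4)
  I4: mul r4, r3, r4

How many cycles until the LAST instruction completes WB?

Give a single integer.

I0 ld r3 <- r5: IF@1 ID@2 stall=0 (-) EX@3 MEM@4 WB@5
I1 sub r2 <- r4,r4: IF@2 ID@3 stall=0 (-) EX@4 MEM@5 WB@6
I2 sub r4 <- r1,r2: IF@3 ID@4 stall=2 (RAW on I1.r2 (WB@6)) EX@7 MEM@8 WB@9
I3 ld r2 <- r4: IF@4 ID@7 stall=2 (RAW on I2.r4 (WB@9)) EX@10 MEM@11 WB@12
I4 mul r4 <- r3,r4: IF@7 ID@10 stall=0 (-) EX@11 MEM@12 WB@13

Answer: 13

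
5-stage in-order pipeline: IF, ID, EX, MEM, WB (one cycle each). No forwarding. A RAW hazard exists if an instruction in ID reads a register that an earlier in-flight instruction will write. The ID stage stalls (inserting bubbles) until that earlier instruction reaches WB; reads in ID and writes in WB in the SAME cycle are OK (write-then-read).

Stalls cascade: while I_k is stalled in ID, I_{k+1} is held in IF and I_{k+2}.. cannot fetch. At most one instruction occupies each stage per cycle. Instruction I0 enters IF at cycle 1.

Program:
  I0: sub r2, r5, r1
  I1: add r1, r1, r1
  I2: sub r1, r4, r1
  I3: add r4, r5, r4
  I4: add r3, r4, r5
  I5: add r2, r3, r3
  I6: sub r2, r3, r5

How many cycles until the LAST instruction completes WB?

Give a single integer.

I0 sub r2 <- r5,r1: IF@1 ID@2 stall=0 (-) EX@3 MEM@4 WB@5
I1 add r1 <- r1,r1: IF@2 ID@3 stall=0 (-) EX@4 MEM@5 WB@6
I2 sub r1 <- r4,r1: IF@3 ID@4 stall=2 (RAW on I1.r1 (WB@6)) EX@7 MEM@8 WB@9
I3 add r4 <- r5,r4: IF@4 ID@7 stall=0 (-) EX@8 MEM@9 WB@10
I4 add r3 <- r4,r5: IF@7 ID@8 stall=2 (RAW on I3.r4 (WB@10)) EX@11 MEM@12 WB@13
I5 add r2 <- r3,r3: IF@8 ID@11 stall=2 (RAW on I4.r3 (WB@13)) EX@14 MEM@15 WB@16
I6 sub r2 <- r3,r5: IF@11 ID@14 stall=0 (-) EX@15 MEM@16 WB@17

Answer: 17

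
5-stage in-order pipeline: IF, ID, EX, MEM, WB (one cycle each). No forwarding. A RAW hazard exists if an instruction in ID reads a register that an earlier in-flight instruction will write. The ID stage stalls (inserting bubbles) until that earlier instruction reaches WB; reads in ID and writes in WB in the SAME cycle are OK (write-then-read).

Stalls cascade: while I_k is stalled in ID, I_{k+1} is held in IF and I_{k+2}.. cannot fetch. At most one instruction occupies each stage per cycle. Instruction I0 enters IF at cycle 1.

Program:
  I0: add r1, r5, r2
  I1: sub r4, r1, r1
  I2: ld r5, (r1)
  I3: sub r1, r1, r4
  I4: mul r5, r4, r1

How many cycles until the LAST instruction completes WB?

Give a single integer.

I0 add r1 <- r5,r2: IF@1 ID@2 stall=0 (-) EX@3 MEM@4 WB@5
I1 sub r4 <- r1,r1: IF@2 ID@3 stall=2 (RAW on I0.r1 (WB@5)) EX@6 MEM@7 WB@8
I2 ld r5 <- r1: IF@3 ID@6 stall=0 (-) EX@7 MEM@8 WB@9
I3 sub r1 <- r1,r4: IF@6 ID@7 stall=1 (RAW on I1.r4 (WB@8)) EX@9 MEM@10 WB@11
I4 mul r5 <- r4,r1: IF@7 ID@9 stall=2 (RAW on I3.r1 (WB@11)) EX@12 MEM@13 WB@14

Answer: 14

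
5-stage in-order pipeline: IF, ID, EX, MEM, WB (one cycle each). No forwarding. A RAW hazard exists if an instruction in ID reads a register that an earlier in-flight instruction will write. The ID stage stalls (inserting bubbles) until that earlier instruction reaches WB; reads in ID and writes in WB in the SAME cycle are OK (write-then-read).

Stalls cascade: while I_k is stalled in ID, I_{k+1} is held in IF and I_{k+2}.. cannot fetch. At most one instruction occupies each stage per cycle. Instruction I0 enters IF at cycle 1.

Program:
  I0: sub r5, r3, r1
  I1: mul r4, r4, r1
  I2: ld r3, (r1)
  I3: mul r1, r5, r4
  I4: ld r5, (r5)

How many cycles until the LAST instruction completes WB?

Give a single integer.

Answer: 10

Derivation:
I0 sub r5 <- r3,r1: IF@1 ID@2 stall=0 (-) EX@3 MEM@4 WB@5
I1 mul r4 <- r4,r1: IF@2 ID@3 stall=0 (-) EX@4 MEM@5 WB@6
I2 ld r3 <- r1: IF@3 ID@4 stall=0 (-) EX@5 MEM@6 WB@7
I3 mul r1 <- r5,r4: IF@4 ID@5 stall=1 (RAW on I1.r4 (WB@6)) EX@7 MEM@8 WB@9
I4 ld r5 <- r5: IF@5 ID@7 stall=0 (-) EX@8 MEM@9 WB@10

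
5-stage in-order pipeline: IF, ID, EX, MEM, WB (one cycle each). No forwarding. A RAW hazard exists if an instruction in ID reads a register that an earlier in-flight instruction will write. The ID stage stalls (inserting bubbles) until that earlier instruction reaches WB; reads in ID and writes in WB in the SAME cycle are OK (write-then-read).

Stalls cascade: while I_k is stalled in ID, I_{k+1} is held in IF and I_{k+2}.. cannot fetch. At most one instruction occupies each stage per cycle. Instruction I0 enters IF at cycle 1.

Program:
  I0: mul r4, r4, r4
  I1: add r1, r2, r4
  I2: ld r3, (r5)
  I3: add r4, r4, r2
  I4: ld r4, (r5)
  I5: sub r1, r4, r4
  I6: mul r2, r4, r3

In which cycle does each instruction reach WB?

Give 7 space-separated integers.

Answer: 5 8 9 10 11 14 15

Derivation:
I0 mul r4 <- r4,r4: IF@1 ID@2 stall=0 (-) EX@3 MEM@4 WB@5
I1 add r1 <- r2,r4: IF@2 ID@3 stall=2 (RAW on I0.r4 (WB@5)) EX@6 MEM@7 WB@8
I2 ld r3 <- r5: IF@3 ID@6 stall=0 (-) EX@7 MEM@8 WB@9
I3 add r4 <- r4,r2: IF@6 ID@7 stall=0 (-) EX@8 MEM@9 WB@10
I4 ld r4 <- r5: IF@7 ID@8 stall=0 (-) EX@9 MEM@10 WB@11
I5 sub r1 <- r4,r4: IF@8 ID@9 stall=2 (RAW on I4.r4 (WB@11)) EX@12 MEM@13 WB@14
I6 mul r2 <- r4,r3: IF@9 ID@12 stall=0 (-) EX@13 MEM@14 WB@15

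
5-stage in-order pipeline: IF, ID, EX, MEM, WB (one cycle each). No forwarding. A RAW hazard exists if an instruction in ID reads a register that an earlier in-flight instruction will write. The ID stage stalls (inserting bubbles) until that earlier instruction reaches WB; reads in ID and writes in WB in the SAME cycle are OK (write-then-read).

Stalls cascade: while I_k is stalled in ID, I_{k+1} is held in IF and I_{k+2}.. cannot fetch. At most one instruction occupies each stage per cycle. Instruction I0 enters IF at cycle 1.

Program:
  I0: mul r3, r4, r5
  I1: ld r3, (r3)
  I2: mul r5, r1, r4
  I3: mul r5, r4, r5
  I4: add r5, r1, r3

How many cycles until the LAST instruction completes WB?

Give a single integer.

I0 mul r3 <- r4,r5: IF@1 ID@2 stall=0 (-) EX@3 MEM@4 WB@5
I1 ld r3 <- r3: IF@2 ID@3 stall=2 (RAW on I0.r3 (WB@5)) EX@6 MEM@7 WB@8
I2 mul r5 <- r1,r4: IF@3 ID@6 stall=0 (-) EX@7 MEM@8 WB@9
I3 mul r5 <- r4,r5: IF@6 ID@7 stall=2 (RAW on I2.r5 (WB@9)) EX@10 MEM@11 WB@12
I4 add r5 <- r1,r3: IF@7 ID@10 stall=0 (-) EX@11 MEM@12 WB@13

Answer: 13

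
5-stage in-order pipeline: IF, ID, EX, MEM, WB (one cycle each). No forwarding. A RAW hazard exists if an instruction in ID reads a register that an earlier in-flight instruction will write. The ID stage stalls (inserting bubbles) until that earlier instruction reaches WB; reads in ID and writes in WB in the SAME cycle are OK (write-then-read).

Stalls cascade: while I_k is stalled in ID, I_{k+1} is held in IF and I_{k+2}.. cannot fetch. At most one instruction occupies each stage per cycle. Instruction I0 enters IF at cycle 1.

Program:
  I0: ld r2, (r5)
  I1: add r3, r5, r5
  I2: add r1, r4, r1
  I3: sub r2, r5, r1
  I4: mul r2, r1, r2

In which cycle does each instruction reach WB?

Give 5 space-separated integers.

I0 ld r2 <- r5: IF@1 ID@2 stall=0 (-) EX@3 MEM@4 WB@5
I1 add r3 <- r5,r5: IF@2 ID@3 stall=0 (-) EX@4 MEM@5 WB@6
I2 add r1 <- r4,r1: IF@3 ID@4 stall=0 (-) EX@5 MEM@6 WB@7
I3 sub r2 <- r5,r1: IF@4 ID@5 stall=2 (RAW on I2.r1 (WB@7)) EX@8 MEM@9 WB@10
I4 mul r2 <- r1,r2: IF@5 ID@8 stall=2 (RAW on I3.r2 (WB@10)) EX@11 MEM@12 WB@13

Answer: 5 6 7 10 13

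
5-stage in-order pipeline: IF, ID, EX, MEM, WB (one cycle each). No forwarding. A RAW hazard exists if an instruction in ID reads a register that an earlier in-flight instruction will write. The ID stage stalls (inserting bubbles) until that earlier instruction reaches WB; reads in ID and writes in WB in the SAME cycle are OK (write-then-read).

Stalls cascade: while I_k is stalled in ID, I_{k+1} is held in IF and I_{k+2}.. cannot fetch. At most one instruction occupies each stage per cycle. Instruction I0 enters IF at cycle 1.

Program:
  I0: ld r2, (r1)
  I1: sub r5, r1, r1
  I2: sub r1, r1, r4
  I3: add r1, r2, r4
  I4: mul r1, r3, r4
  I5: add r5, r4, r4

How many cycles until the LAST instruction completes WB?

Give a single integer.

Answer: 10

Derivation:
I0 ld r2 <- r1: IF@1 ID@2 stall=0 (-) EX@3 MEM@4 WB@5
I1 sub r5 <- r1,r1: IF@2 ID@3 stall=0 (-) EX@4 MEM@5 WB@6
I2 sub r1 <- r1,r4: IF@3 ID@4 stall=0 (-) EX@5 MEM@6 WB@7
I3 add r1 <- r2,r4: IF@4 ID@5 stall=0 (-) EX@6 MEM@7 WB@8
I4 mul r1 <- r3,r4: IF@5 ID@6 stall=0 (-) EX@7 MEM@8 WB@9
I5 add r5 <- r4,r4: IF@6 ID@7 stall=0 (-) EX@8 MEM@9 WB@10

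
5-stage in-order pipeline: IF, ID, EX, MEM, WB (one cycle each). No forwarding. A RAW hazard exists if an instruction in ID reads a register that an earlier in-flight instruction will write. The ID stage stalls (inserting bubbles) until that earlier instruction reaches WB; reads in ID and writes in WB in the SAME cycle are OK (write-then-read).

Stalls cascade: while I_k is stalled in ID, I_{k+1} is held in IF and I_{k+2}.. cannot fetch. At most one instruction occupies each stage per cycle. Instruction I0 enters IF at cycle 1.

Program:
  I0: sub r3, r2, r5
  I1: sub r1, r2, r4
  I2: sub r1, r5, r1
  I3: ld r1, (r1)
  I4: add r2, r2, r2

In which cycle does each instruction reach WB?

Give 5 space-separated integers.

I0 sub r3 <- r2,r5: IF@1 ID@2 stall=0 (-) EX@3 MEM@4 WB@5
I1 sub r1 <- r2,r4: IF@2 ID@3 stall=0 (-) EX@4 MEM@5 WB@6
I2 sub r1 <- r5,r1: IF@3 ID@4 stall=2 (RAW on I1.r1 (WB@6)) EX@7 MEM@8 WB@9
I3 ld r1 <- r1: IF@4 ID@7 stall=2 (RAW on I2.r1 (WB@9)) EX@10 MEM@11 WB@12
I4 add r2 <- r2,r2: IF@7 ID@10 stall=0 (-) EX@11 MEM@12 WB@13

Answer: 5 6 9 12 13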